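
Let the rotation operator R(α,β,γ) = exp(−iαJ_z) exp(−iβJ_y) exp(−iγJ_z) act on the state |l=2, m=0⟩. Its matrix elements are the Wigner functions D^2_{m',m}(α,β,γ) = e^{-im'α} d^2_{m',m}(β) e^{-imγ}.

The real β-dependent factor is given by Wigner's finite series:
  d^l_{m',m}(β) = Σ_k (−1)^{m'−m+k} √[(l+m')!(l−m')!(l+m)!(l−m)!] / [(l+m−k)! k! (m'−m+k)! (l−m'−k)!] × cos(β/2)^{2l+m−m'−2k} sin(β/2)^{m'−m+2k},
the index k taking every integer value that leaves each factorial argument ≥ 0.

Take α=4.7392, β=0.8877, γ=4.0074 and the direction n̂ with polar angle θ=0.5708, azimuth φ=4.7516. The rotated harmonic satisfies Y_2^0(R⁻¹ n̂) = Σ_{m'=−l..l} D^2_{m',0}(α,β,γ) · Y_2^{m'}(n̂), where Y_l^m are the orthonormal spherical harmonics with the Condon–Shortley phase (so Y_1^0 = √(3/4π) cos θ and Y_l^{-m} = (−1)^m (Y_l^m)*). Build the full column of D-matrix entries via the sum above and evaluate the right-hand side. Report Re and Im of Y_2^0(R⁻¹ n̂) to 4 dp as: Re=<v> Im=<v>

Need the full column D^2_{m',0} for m'=−2..2 at α=4.7392, β=0.8877, γ=4.0074.
cos(β/2)=0.903105, sin(β/2)=0.429420
d^2_{-2,0}: single k=2 term ⇒ +0.368397;  D = -0.367867-0.019745i
d^2_{-1,0}: k∈[1..2] ⇒ +0.774769 -0.175170 = +0.599599;  D = +0.016074-0.599384i
d^2_{0,0}: k∈[0..2] ⇒ +0.665201 -0.601590 +0.034004 = +0.097616;  D = +0.097616+0.000000i
d^2_{1,0}: k∈[0..1] ⇒ -0.774769 +0.175170 = -0.599599;  D = -0.016074-0.599384i
d^2_{2,0}: single k=0 term ⇒ +0.368397;  D = -0.367867+0.019745i
Y_2^{m'}(θ=0.5708,φ=4.7516) and Σ D·Y over m':
  (-0.3679-0.0197i)·(-0.1124+0.0088i)  (+0.0161-0.5994i)·(+0.0138+0.3510i)  (+0.0976+0.0000i)·(+0.3546+0.0000i)  (-0.0161-0.5994i)·(-0.0138+0.3510i)  (-0.3679+0.0197i)·(-0.1124-0.0088i)
Y_2^0(R⁻¹ n̂) = +0.538844+0.000000i

Re=0.5388 Im=0.0000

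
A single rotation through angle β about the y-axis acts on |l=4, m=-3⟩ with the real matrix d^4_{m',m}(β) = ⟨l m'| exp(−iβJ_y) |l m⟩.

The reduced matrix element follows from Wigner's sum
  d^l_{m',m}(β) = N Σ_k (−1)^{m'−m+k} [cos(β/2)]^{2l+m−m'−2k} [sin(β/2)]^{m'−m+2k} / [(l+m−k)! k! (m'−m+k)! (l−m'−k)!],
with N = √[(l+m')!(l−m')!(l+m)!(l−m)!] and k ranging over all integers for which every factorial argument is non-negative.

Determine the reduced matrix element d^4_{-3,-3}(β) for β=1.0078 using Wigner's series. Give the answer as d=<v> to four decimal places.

d^4_{-3,-3}(β=1.0078) via Wigner's sum:
Half-angle: c=0.875706, s=0.482844. N=√(1·5040·1·5040)=5040.000000
Admissible k: 0..1 (factorial args all ≥0)
  k=0: (−1)^0·5040.0000/(5040)·0.8757^8·0.4828^0 = +0.345834
  k=1: (−1)^1·5040.0000/(720)·0.8757^6·0.4828^2 = -0.735975
d^4_{-3,-3}(1.0078) = +0.345834 -0.735975 = -0.390141

d=-0.3901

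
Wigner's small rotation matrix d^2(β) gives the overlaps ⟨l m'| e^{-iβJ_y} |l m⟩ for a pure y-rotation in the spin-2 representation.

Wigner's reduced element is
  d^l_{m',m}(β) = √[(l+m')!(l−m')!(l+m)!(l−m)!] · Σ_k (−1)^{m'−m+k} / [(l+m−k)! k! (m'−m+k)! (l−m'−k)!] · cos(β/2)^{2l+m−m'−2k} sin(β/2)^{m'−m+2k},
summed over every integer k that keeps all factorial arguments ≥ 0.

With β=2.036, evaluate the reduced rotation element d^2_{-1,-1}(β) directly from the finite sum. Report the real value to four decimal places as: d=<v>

d^2_{-1,-1}(β=2.036) via Wigner's sum:
c=cos(2.036/2)=0.525069, s=sin(2.036/2)=0.851060; N=√[1·6·1·6]=6.000000
k∈{0,1} keeps every argument non-negative
  k=0: (−1)^0·6.0000/(6)·0.5251^4·0.8511^0 = +0.076009
  k=1: (−1)^1·6.0000/(2)·0.5251^2·0.8511^2 = -0.599065
d^2_{-1,-1}(2.036) = +0.076009 -0.599065 = -0.523056

d=-0.5231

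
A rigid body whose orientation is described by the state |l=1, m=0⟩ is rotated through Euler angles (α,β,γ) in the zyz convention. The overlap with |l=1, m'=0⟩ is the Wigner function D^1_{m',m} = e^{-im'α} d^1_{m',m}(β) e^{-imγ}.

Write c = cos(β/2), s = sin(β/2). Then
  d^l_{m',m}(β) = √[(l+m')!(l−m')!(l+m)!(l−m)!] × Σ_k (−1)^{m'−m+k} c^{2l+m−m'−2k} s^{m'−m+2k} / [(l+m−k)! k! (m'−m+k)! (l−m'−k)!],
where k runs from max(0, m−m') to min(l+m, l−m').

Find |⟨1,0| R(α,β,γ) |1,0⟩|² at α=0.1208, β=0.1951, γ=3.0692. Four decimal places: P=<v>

P=0.9624

Split into d^1_{0,0}(β=0.1951) × two z-phases.
With c≡cos(β/2)=0.995246 and s≡sin(β/2)=0.097395, N=[1·1·1·1]^{1/2}=1.000000
The bounds max(0,m−m')=0 and min(l+m,l−m')=1 give 2 terms
  k=0: (−1)^0·1.0000/(1)·0.9952^2·0.0974^0 = +0.990514
  k=1: (−1)^1·1.0000/(1)·0.9952^0·0.0974^2 = -0.009486
d^1_{0,0}(0.1951) = +0.990514 -0.009486 = +0.981028
|D^1_{0,0}|² = |d^1_{0,0}(β)|² = (+0.981028)² = 0.962417 (the z-rotation phases have unit modulus)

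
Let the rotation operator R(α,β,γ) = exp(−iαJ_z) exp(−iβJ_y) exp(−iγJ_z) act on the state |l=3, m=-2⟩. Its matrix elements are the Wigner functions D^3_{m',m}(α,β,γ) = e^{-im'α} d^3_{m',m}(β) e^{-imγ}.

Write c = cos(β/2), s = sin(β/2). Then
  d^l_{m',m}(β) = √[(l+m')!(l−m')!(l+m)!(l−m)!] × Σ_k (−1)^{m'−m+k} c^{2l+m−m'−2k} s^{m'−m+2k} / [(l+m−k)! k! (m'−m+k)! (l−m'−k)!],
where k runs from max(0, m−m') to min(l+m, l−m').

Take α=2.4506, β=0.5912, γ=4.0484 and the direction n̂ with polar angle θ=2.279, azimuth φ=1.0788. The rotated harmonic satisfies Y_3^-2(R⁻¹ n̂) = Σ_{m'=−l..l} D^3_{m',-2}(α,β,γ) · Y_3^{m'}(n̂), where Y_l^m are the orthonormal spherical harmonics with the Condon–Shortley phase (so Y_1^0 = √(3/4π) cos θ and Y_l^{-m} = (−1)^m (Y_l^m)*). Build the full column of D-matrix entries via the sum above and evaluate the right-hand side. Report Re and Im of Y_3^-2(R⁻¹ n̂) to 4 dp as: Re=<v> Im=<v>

Need the full column D^3_{m',-2} for m'=−3..3 at α=2.4506, β=0.5912, γ=4.0484.
cos(β/2)=0.956628, sin(β/2)=0.291314
d^3_{-3,-2}: single k=1 term ⇒ +0.571678;  D = -0.552557+0.146615i
d^3_{-2,-2}: k∈[0..1] ⇒ +0.766403 -0.355356 = +0.411047;  D = +0.373348+0.171962i
d^3_{-1,-2}: k∈[0..1] ⇒ -0.738033 +0.136881 = -0.601152;  D = +0.260492+0.541782i
d^3_{0,-2}: k∈[0..1] ⇒ +0.389273 -0.036099 = +0.353175;  D = -0.084917+0.342814i
d^3_{1,-2}: k∈[0..1] ⇒ -0.136881 +0.006347 = -0.130534;  D = -0.104935+0.077638i
d^3_{2,-2}: k∈[0..1] ⇒ +0.032953 -0.000611 = +0.032342;  D = -0.032295-0.001746i
d^3_{3,-2}: single k=0 term ⇒ -0.004916;  D = -0.003614-0.003333i
Y_3^{m'}(θ=2.279,φ=1.0788) and Σ D·Y over m':
  (-0.5526+0.1466i)·(-0.1820+0.0173i)  (+0.3733+0.1720i)·(+0.2123+0.3193i)  (+0.2605+0.5418i)·(+0.1294-0.2414i)  (-0.0849+0.3428i)·(+0.2147+0.0000i)  (-0.1049+0.0776i)·(-0.1294-0.2414i)  (-0.0323-0.0017i)·(+0.2123-0.3193i)  (-0.0036-0.0033i)·(+0.1820+0.0173i)
Y_3^-2(R⁻¹ n̂) = +0.292909+0.224863i

Re=0.2929 Im=0.2249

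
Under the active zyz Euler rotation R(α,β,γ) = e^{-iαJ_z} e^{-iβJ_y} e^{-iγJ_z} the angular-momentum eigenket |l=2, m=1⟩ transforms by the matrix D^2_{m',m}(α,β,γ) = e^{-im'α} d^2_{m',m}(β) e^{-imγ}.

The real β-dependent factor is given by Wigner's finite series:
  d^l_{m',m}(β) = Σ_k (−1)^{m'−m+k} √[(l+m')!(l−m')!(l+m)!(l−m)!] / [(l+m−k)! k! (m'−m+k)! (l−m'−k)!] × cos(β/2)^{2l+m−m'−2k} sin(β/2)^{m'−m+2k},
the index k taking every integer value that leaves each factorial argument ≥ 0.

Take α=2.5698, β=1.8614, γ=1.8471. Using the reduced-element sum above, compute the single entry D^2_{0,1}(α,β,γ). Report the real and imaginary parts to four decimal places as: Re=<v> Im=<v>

Re=0.0917 Im=0.3235

Split into d^2_{0,1}(β=1.8614) × two z-phases.
Half-angle: c=0.597273, s=0.802038. N=√(2·2·6·1)=4.898979
Admissible k: 1..2 (factorial args all ≥0)
  k=1: (−1)^0·4.8990/(2)·0.5973^3·0.8020^1 = +0.418590
  k=2: (−1)^1·4.8990/(2)·0.5973^1·0.8020^3 = -0.754803
d^2_{0,1}(1.8614) = +0.418590 -0.754803 = -0.336213
Attach z-rotation phases: D = e^{-i(0)(2.5698)}·(-0.336213)·e^{-i(1)(1.8471)} = +0.091719+0.323461i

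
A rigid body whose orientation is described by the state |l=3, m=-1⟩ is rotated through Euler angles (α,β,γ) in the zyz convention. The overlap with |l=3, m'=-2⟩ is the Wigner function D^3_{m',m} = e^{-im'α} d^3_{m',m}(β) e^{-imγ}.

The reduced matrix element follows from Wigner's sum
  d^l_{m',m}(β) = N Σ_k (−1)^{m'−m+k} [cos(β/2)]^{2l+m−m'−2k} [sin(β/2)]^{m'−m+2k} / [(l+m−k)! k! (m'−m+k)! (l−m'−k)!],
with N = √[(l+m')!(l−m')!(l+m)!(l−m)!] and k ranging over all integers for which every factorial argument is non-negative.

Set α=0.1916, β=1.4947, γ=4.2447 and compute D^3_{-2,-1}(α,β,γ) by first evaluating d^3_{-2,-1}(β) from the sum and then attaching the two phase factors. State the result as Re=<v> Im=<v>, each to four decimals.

First d^3_{-2,-1}(β=1.4947), then the phase factors e^{-i(-2)α} and e^{-i(-1)γ}:
Half-angle: c=0.733493, s=0.679697. N=√(1·120·2·24)=75.894664
Admissible k: 1..2 (factorial args all ≥0)
  k=1: (−1)^0·75.8947/(24)·0.7335^5·0.6797^1 = +0.456346
  k=2: (−1)^1·75.8947/(12)·0.7335^3·0.6797^3 = -0.783726
d^3_{-2,-1}(1.4947) = +0.456346 -0.783726 = -0.327380
D = (+0.927473+0.373890i)·(-0.327380)·(-0.450825-0.892613i) = +0.027627+0.326212i

Re=0.0276 Im=0.3262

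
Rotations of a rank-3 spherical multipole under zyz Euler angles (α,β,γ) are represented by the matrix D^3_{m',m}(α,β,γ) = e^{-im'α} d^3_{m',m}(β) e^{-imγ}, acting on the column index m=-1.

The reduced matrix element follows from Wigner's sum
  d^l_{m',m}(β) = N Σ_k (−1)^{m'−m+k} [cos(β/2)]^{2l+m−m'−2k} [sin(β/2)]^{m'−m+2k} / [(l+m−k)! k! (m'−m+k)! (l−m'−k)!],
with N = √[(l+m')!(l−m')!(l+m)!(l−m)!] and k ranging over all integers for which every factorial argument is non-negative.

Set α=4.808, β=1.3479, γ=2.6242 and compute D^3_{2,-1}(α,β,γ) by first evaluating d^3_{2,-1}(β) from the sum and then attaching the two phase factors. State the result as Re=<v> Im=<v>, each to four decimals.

Split into d^3_{2,-1}(β=1.3479) × two z-phases.
Half-angle: c=0.781363, s=0.624077. N=√(120·1·2·24)=75.894664
k: max(0,(-1)−(2))=0 … min(3+(-1),3−(2))=1
  k=0: (−1)^3·75.8947/(12)·0.7814^3·0.6241^3 = -0.733336
  k=1: (−1)^4·75.8947/(24)·0.7814^1·0.6241^5 = +0.233908
d^3_{2,-1}(1.3479) = -0.733336 +0.233908 = -0.499428
D = (-0.981773+0.190059i)·(-0.499428)·(-0.869112+0.494616i) = -0.379198+0.325019i

Re=-0.3792 Im=0.3250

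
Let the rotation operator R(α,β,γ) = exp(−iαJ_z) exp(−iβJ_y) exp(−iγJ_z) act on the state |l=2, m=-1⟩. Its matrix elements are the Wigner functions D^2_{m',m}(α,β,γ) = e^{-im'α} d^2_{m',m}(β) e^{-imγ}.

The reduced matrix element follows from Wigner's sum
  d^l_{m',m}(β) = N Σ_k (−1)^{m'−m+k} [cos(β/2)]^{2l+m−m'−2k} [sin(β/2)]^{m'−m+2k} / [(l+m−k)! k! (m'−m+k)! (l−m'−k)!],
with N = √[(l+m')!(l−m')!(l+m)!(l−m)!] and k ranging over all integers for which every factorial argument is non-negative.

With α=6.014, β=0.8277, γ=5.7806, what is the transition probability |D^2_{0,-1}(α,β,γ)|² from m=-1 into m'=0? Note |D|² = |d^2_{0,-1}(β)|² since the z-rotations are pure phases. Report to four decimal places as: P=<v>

P=0.3723

D^2_{0,-1}(6.014,0.8277,5.7806) = e^{-i·0·6.014}·d^2_{0,-1}(0.8277)·e^{-i·-1·5.7806}. Compute d first:
With c≡cos(β/2)=0.915579 and s≡sin(β/2)=0.402137, N=[2·2·1·6]^{1/2}=4.898979
The bounds max(0,m−m')=0 and min(l+m,l−m')=1 give 2 terms
  k=0: (−1)^1·4.8990/(2)·0.9156^3·0.4021^1 = -0.756028
  k=1: (−1)^2·4.8990/(2)·0.9156^1·0.4021^3 = +0.145846
d^2_{0,-1}(0.8277) = -0.756028 +0.145846 = -0.610182
|D^2_{0,-1}|² = |d^2_{0,-1}(β)|² = (-0.610182)² = 0.372322 (the z-rotation phases have unit modulus)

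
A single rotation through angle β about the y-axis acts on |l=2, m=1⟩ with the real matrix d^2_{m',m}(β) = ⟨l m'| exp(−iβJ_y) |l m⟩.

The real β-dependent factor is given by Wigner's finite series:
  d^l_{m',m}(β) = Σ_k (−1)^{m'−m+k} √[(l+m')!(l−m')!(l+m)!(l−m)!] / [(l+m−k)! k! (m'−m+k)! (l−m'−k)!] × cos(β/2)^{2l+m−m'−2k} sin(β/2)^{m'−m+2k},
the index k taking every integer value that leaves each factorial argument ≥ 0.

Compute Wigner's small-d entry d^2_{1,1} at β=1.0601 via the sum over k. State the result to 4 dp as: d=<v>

d^2_{1,1}(β=1.0601) via Wigner's sum:
With c≡cos(β/2)=0.862782 and s≡sin(β/2)=0.505576, N=[6·1·6·1]^{1/2}=6.000000
k∈{0,1} keeps every argument non-negative
  k=0: (−1)^0·6.0000/(6)·0.8628^4·0.5056^0 = +0.554120
  k=1: (−1)^1·6.0000/(2)·0.8628^2·0.5056^2 = -0.570817
d^2_{1,1}(1.0601) = +0.554120 -0.570817 = -0.016697

d=-0.0167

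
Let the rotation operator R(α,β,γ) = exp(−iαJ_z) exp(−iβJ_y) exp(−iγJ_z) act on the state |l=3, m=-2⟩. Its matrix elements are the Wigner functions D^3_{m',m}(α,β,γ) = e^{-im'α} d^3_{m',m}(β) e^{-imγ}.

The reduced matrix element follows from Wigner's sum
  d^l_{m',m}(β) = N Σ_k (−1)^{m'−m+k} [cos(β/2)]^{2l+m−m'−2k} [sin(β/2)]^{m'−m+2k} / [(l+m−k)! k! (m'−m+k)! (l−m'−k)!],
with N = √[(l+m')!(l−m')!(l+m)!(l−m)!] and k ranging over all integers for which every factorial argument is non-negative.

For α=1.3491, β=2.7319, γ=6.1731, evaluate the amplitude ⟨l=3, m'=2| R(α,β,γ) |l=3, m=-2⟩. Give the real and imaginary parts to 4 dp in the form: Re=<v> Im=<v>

D^3_{2,-2}(1.3491,2.7319,6.1731) = e^{-i·2·1.3491}·d^3_{2,-2}(2.7319)·e^{-i·-2·6.1731}. Compute d first:
Half-angle: c=0.203417, s=0.979092. N=√(120·1·1·120)=120.000000
The bounds max(0,m−m')=0 and min(l+m,l−m')=1 give 2 terms
  k=0: (−1)^4·120.0000/(24)·0.2034^2·0.9791^4 = +0.190124
  k=1: (−1)^5·120.0000/(120)·0.2034^0·0.9791^6 = -0.880931
d^3_{2,-2}(2.7319) = +0.190124 -0.880931 = -0.690806
Phases: e^{-i·(2)·1.3491}=-0.903301-0.429007i, e^{-i·(-2)·6.1731}=+0.975860-0.218396i ⇒ D=+0.673667+0.152926i

Re=0.6737 Im=0.1529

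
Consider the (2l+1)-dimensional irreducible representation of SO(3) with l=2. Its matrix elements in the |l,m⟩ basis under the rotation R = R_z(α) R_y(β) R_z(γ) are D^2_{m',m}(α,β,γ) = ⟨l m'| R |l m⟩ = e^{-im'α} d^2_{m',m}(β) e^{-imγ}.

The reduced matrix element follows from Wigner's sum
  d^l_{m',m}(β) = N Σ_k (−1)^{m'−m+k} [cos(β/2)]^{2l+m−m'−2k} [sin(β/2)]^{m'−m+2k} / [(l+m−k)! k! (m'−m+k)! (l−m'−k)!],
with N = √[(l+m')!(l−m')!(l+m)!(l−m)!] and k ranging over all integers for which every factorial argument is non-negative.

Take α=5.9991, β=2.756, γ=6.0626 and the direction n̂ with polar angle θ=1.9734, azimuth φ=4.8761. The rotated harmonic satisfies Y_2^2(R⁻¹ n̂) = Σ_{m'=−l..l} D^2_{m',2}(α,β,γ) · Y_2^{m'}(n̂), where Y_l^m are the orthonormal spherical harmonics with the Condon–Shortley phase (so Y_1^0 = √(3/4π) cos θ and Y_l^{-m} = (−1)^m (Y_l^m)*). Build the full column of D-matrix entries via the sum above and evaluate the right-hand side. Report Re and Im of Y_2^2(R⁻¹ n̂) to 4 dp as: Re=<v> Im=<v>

Need the full column D^2_{m',2} for m'=−2..2 at α=5.9991, β=2.756, γ=6.0626.
cos(β/2)=0.191604, sin(β/2)=0.981472
d^2_{-2,2}: single k=4 term ⇒ +0.927923;  D = +0.920450-0.117530i
d^2_{-1,2}: single k=3 term ⇒ +0.362301;  D = +0.357840+0.056678i
d^2_{0,2}: single k=2 term ⇒ +0.086625;  D = +0.078331+0.036989i
d^2_{1,2}: single k=1 term ⇒ +0.013808;  D = +0.010333+0.009159i
d^2_{2,2}: single k=0 term ⇒ +0.001348;  D = +0.000718+0.001141i
Y_2^{m'}(θ=1.9734,φ=4.8761) and Σ D·Y over m':
  (+0.9205-0.1175i)·(-0.3096+0.1052i)  (+0.3578+0.0567i)·(-0.0454-0.2748i)  (+0.0783+0.0370i)·(-0.1701+0.0000i)  (+0.0103+0.0092i)·(+0.0454-0.2748i)  (+0.0007+0.0011i)·(-0.3096-0.1052i)
Y_2^2(R⁻¹ n̂) = -0.283727+0.023137i

Re=-0.2837 Im=0.0231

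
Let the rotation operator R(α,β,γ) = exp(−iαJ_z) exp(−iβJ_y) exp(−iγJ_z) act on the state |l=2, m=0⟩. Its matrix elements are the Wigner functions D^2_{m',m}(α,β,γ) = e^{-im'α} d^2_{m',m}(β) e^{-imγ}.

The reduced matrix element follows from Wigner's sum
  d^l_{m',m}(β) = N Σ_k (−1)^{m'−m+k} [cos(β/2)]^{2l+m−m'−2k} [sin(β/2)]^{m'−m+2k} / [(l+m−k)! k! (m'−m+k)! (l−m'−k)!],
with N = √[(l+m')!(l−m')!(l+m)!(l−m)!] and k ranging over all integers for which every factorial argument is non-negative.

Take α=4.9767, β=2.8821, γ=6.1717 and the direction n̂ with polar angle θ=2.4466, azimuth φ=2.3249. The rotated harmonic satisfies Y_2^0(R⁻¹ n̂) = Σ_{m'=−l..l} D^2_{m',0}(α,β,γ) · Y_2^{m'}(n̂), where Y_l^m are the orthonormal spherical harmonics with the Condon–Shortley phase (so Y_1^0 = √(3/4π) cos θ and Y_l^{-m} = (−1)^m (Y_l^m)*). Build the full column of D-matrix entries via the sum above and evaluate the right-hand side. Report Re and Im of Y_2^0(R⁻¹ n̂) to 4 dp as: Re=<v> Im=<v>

Need the full column D^2_{m',0} for m'=−2..2 at α=4.9767, β=2.8821, γ=6.1717.
cos(β/2)=0.129383, sin(β/2)=0.991595
d^2_{-2,0}: single k=2 term ⇒ +0.040318;  D = -0.034814-0.020334i
d^2_{-1,0}: k∈[1..2] ⇒ +0.005261 -0.308997 = -0.303736;  D = -0.079349+0.293188i
d^2_{0,0}: k∈[0..2] ⇒ +0.000280 -0.065839 +0.966801 = +0.901242;  D = +0.901242+0.000000i
d^2_{1,0}: k∈[0..1] ⇒ -0.005261 +0.308997 = +0.303736;  D = +0.079349+0.293188i
d^2_{2,0}: single k=0 term ⇒ +0.040318;  D = -0.034814+0.020334i
Y_2^{m'}(θ=2.4466,φ=2.3249) and Σ D·Y over m':
  (-0.0348-0.0203i)·(-0.0099+0.1581i)  (-0.0793+0.2932i)·(+0.2601+0.2770i)  (+0.9012+0.0000i)·(+0.2428+0.0000i)  (+0.0793+0.2932i)·(-0.2601+0.2770i)  (-0.0348+0.0203i)·(-0.0099-0.1581i)
Y_2^0(R⁻¹ n̂) = +0.022226+0.000000i

Re=0.0222 Im=0.0000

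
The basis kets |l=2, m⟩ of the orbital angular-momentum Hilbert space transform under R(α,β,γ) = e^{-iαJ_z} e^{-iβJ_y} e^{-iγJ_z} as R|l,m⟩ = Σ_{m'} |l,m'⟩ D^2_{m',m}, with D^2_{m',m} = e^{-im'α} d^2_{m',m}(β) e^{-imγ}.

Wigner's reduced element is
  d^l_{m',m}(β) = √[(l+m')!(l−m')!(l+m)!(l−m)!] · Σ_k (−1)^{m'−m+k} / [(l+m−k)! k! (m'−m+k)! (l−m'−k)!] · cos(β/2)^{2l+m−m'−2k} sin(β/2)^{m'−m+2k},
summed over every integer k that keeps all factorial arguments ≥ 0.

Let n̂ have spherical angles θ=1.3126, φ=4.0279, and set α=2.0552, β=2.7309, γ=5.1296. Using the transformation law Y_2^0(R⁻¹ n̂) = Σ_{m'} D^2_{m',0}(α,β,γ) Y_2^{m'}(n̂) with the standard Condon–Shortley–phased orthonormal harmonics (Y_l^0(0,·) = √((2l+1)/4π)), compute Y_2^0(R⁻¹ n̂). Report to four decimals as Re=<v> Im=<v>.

Need the full column D^2_{m',0} for m'=−2..2 at α=2.0552, β=2.7309, γ=5.1296.
cos(β/2)=0.203906, sin(β/2)=0.978990
d^2_{-2,0}: single k=2 term ⇒ +0.097610;  D = -0.055275-0.080451i
d^2_{-1,0}: k∈[1..2] ⇒ +0.020330 -0.468642 = -0.448312;  D = +0.208770-0.396735i
d^2_{0,0}: k∈[0..2] ⇒ +0.001729 -0.159396 +0.918573 = +0.760906;  D = +0.760906+0.000000i
d^2_{1,0}: k∈[0..1] ⇒ -0.020330 +0.468642 = +0.448312;  D = -0.208770-0.396735i
d^2_{2,0}: single k=0 term ⇒ +0.097610;  D = -0.055275+0.080451i
Y_2^{m'}(θ=1.3126,φ=4.0279) and Σ D·Y over m':
  (-0.0553-0.0805i)·(-0.0724-0.3538i)  (+0.2088-0.3967i)·(-0.1206+0.1478i)  (+0.7609+0.0000i)·(-0.2537+0.0000i)  (-0.2088-0.3967i)·(+0.1206+0.1478i)  (-0.0553+0.0805i)·(-0.0724+0.3538i)
Y_2^0(R⁻¹ n̂) = -0.175072+0.000000i

Re=-0.1751 Im=0.0000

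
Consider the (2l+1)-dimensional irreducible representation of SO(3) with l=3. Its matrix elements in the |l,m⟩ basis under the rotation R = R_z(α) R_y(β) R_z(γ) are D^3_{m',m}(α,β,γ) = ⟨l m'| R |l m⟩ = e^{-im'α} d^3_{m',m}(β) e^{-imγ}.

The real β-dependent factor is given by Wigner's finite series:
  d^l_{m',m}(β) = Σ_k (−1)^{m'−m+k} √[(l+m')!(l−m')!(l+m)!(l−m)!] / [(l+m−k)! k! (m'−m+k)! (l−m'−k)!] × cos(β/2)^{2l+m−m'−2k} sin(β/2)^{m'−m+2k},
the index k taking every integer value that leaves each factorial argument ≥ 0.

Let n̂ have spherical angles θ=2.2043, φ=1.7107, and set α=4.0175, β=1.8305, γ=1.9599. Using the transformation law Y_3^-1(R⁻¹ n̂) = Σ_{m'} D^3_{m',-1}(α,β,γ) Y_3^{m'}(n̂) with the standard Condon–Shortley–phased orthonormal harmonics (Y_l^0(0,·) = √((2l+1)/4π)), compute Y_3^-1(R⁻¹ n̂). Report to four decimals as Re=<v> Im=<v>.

Need the full column D^3_{m',-1} for m'=−3..3 at α=4.0175, β=1.8305, γ=1.9599.
cos(β/2)=0.609592, sin(β/2)=0.792715
d^3_{-3,-1}: single k=2 term ⇒ +0.336076;  D = +0.041823+0.333464i
d^3_{-2,-1}: k∈[1..2] ⇒ +0.211016 -0.713674 = -0.502658;  D = +0.423155+0.271302i
d^3_{-1,-1}: k∈[0..2] ⇒ +0.051314 -0.694196 +0.880438 = +0.237556;  D = +0.226536-0.071514i
d^3_{0,-1}: k∈[0..2] ⇒ -0.231156 +1.172686 -0.661022 = +0.280508;  D = -0.106413+0.259540i
d^3_{1,-1}: k∈[0..2] ⇒ +0.520647 -1.173917 +0.248143 = -0.405127;  D = +0.189520+0.358064i
d^3_{2,-1}: k∈[0..1] ⇒ -0.713674 +0.603427 = -0.110247;  D = -0.107869-0.022776i
d^3_{3,-1}: single k=0 term ⇒ +0.568320;  D = -0.446229+0.351948i
Y_3^{m'}(θ=2.2043,φ=1.7107) and Σ D·Y over m':
  (+0.0418+0.3335i)·(+0.0890+0.1995i)  (+0.4232+0.2713i)·(+0.3777-0.1085i)  (+0.2265-0.0715i)·(-0.0273-0.1940i)  (-0.1064+0.2595i)·(+0.2757+0.0000i)  (+0.1895+0.3581i)·(+0.0273-0.1940i)  (-0.1079-0.0228i)·(+0.3777+0.1085i)  (-0.4462+0.3519i)·(-0.0890+0.1995i)
Y_3^-1(R⁻¹ n̂) = +0.082966-0.043509i

Re=0.0830 Im=-0.0435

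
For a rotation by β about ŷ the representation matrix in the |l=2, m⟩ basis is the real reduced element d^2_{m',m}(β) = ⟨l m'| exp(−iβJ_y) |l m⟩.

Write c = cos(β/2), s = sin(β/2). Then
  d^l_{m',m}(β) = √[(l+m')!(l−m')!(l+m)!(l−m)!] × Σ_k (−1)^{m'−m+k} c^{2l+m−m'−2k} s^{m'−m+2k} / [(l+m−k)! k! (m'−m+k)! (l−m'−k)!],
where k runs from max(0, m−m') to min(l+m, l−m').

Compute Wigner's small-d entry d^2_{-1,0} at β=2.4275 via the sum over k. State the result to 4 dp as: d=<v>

d^2_{-1,0}(β=2.4275) via Wigner's sum:
Half-angle: c=0.349508, s=0.936933. N=√(1·6·2·2)=4.898979
k∈{1,2} keeps every argument non-negative
  k=1: (−1)^0·4.8990/(2)·0.3495^3·0.9369^1 = +0.097984
  k=2: (−1)^1·4.8990/(2)·0.3495^1·0.9369^3 = -0.704140
d^2_{-1,0}(2.4275) = +0.097984 -0.704140 = -0.606156

d=-0.6062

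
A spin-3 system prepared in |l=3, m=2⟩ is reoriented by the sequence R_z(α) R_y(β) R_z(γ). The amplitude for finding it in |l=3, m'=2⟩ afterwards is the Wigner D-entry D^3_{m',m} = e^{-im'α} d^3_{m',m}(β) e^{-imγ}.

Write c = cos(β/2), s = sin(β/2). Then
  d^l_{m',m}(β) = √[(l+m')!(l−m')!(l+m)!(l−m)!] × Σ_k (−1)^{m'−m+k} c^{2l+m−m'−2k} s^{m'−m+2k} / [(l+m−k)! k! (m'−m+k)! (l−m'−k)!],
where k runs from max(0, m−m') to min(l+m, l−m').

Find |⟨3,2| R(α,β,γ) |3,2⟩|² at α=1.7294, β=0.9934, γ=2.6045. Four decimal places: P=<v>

First d^3_{2,2}(β=0.9934), then the phase factors e^{-i(2)α} and e^{-i(2)γ}:
Half-angle: c=0.879160, s=0.476527. N=√(120·1·120·1)=120.000000
The bounds max(0,m−m')=0 and min(l+m,l−m')=1 give 2 terms
  k=0: (−1)^0·120.0000/(120)·0.8792^6·0.4765^0 = +0.461750
  k=1: (−1)^1·120.0000/(24)·0.8792^4·0.4765^2 = -0.678291
d^3_{2,2}(0.9934) = +0.461750 -0.678291 = -0.216541
|D^3_{2,2}|² = |d^3_{2,2}(β)|² = (-0.216541)² = 0.046890 (the z-rotation phases have unit modulus)

P=0.0469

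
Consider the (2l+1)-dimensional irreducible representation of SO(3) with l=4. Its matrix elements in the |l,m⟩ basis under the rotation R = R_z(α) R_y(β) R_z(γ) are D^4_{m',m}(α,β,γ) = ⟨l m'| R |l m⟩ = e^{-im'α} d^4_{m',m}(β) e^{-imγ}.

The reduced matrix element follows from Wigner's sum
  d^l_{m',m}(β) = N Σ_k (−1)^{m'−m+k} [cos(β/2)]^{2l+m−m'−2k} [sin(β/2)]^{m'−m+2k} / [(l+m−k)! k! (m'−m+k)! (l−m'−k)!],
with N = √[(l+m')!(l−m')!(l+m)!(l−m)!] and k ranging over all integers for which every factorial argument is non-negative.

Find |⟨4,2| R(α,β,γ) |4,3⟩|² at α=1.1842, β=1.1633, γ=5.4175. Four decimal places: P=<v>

P=0.0301

Split into d^4_{2,3}(β=1.1633) × two z-phases.
With c≡cos(β/2)=0.835557 and s≡sin(β/2)=0.549403, N=[720·2·5040·1]^{1/2}=2693.993318
k∈{1,2} keeps every argument non-negative
  k=1: (−1)^0·2693.9933/(720)·0.8356^7·0.5494^1 = +0.584506
  k=2: (−1)^1·2693.9933/(240)·0.8356^5·0.5494^3 = -0.758124
d^4_{2,3}(1.1633) = +0.584506 -0.758124 = -0.173618
|D^4_{2,3}|² = |d^4_{2,3}(β)|² = (-0.173618)² = 0.030143 (the z-rotation phases have unit modulus)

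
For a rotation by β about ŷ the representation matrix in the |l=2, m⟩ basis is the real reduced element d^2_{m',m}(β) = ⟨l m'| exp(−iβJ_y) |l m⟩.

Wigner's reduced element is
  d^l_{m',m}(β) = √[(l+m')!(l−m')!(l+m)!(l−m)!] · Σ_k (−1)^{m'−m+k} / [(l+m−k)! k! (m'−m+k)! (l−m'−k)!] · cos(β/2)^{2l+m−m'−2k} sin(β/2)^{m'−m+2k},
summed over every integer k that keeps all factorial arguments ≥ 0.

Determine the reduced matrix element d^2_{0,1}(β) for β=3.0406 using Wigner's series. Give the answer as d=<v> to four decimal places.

d^2_{0,1}(β=3.0406) via Wigner's sum:
Half-angle: c=0.050475, s=0.998725. N=√(2·2·6·1)=4.898979
The bounds max(0,m−m')=1 and min(l+m,l−m')=2 give 2 terms
  k=1: (−1)^0·4.8990/(2)·0.0505^3·0.9987^1 = +0.000315
  k=2: (−1)^1·4.8990/(2)·0.0505^1·0.9987^3 = -0.123165
d^2_{0,1}(3.0406) = +0.000315 -0.123165 = -0.122851

d=-0.1229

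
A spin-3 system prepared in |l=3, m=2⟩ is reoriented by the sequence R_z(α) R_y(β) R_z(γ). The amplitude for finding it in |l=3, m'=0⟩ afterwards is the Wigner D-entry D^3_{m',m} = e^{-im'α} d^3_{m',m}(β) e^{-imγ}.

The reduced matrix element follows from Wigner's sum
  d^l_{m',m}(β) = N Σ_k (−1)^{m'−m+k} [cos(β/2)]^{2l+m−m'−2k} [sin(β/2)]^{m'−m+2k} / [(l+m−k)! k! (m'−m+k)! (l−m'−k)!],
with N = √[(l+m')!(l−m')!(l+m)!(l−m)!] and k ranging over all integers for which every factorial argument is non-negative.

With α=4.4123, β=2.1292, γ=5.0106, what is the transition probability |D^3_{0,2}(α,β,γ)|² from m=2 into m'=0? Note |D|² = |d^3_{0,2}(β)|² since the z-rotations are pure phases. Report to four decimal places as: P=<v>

First d^3_{0,2}(β=2.1292), then the phase factors e^{-i(0)α} and e^{-i(2)γ}:
Half-angle: c=0.484854, s=0.874595. N=√(6·6·120·1)=65.726707
k∈{2,3} keeps every argument non-negative
  k=2: (−1)^0·65.7267/(12)·0.4849^4·0.8746^2 = +0.231536
  k=3: (−1)^1·65.7267/(12)·0.4849^2·0.8746^4 = -0.753374
d^3_{0,2}(2.1292) = +0.231536 -0.753374 = -0.521838
|D^3_{0,2}|² = |d^3_{0,2}(β)|² = (-0.521838)² = 0.272315 (the z-rotation phases have unit modulus)

P=0.2723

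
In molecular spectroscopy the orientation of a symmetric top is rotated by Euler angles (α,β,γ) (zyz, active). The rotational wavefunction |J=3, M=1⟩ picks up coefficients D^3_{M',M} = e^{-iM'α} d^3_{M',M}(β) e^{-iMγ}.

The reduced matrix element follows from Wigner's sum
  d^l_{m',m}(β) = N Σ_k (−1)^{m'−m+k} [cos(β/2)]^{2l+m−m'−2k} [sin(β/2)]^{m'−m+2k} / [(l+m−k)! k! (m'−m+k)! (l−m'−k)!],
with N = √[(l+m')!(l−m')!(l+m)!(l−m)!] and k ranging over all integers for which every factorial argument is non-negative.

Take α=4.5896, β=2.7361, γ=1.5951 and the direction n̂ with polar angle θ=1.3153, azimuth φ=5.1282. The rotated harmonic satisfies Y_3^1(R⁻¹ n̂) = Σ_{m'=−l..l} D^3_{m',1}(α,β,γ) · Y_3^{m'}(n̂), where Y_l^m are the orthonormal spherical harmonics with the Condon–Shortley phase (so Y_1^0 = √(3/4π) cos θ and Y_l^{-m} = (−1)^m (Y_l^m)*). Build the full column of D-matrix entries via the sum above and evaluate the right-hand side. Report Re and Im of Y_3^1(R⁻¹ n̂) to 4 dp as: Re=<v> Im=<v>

Re=0.1595 Im=0.2624

Need the full column D^3_{m',1} for m'=−3..3 at α=4.5896, β=2.7361, γ=1.5951.
cos(β/2)=0.201360, sin(β/2)=0.979517
d^3_{-3,1}: single k=4 term ⇒ +0.144558;  D = +0.133555-0.055316i
d^3_{-2,1}: k∈[3..4] ⇒ +0.048527 -0.574161 = -0.525634;  D = -0.140143-0.506607i
d^3_{-1,1}: k∈[2..4] ⇒ +0.009464 -0.298597 +0.883228 = +0.594094;  D = -0.587679+0.087072i
d^3_{0,1}: k∈[1..3] ⇒ +0.001123 -0.079739 +0.628962 = +0.550347;  D = -0.013374-0.550184i
d^3_{1,1}: k∈[0..2] ⇒ +0.000067 -0.012619 +0.223948 = +0.211396;  D = +0.210372+0.020786i
d^3_{2,1}: k∈[0..1] ⇒ -0.001025 +0.048527 = +0.047502;  D = -0.010425+0.046344i
d^3_{3,1}: single k=0 term ⇒ +0.006109;  D = -0.005751-0.002061i
Y_3^{m'}(θ=1.3153,φ=5.1282) and Σ D·Y over m':
  (+0.1336-0.0553i)·(-0.3583-0.1201i)  (-0.1401-0.5066i)·(-0.1629+0.1787i)  (-0.5877+0.0871i)·(-0.0860-0.1947i)  (-0.0134-0.5502i)·(-0.2528+0.0000i)  (+0.2104+0.0208i)·(+0.0860-0.1947i)  (-0.0104+0.0463i)·(-0.1629-0.1787i)  (-0.0058-0.0021i)·(+0.3583-0.1201i)
Y_3^1(R⁻¹ n̂) = +0.159514+0.262384i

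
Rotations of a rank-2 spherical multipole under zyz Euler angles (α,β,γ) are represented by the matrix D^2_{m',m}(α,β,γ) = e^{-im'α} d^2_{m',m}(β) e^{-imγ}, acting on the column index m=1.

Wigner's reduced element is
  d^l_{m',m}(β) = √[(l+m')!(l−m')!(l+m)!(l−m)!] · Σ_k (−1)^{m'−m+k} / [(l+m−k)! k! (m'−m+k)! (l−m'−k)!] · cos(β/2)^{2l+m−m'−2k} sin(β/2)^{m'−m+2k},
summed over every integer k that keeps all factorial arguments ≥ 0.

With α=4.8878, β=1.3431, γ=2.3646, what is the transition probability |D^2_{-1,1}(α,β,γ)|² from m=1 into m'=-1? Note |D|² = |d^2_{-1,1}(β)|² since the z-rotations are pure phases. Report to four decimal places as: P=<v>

First d^2_{-1,1}(β=1.3431), then the phase factors e^{-i(-1)α} and e^{-i(1)γ}:
Half-angle: c=0.782858, s=0.622200. N=√(1·6·6·1)=6.000000
k∈{2,3} keeps every argument non-negative
  k=2: (−1)^0·6.0000/(2)·0.7829^2·0.6222^2 = +0.711783
  k=3: (−1)^1·6.0000/(6)·0.7829^0·0.6222^4 = -0.149872
d^2_{-1,1}(1.3431) = +0.711783 -0.149872 = +0.561911
|D^2_{-1,1}|² = |d^2_{-1,1}(β)|² = (+0.561911)² = 0.315744 (the z-rotation phases have unit modulus)

P=0.3157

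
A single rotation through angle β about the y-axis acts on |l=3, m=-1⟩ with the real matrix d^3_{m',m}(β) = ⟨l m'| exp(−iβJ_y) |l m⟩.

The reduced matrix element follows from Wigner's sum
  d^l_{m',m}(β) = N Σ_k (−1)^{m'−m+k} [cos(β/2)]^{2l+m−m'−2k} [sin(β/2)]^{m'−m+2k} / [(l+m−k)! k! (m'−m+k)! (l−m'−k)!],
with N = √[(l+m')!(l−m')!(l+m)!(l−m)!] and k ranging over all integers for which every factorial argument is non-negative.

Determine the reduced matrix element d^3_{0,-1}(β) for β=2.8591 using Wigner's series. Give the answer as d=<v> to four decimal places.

d=-0.4359

d^3_{0,-1}(β=2.8591) via Wigner's sum:
With c≡cos(β/2)=0.140777 and s≡sin(β/2)=0.990041, N=[6·6·2·24]^{1/2}=41.569219
Admissible k: 0..2 (factorial args all ≥0)
  k=0: (−1)^1·41.5692/(12)·0.1408^5·0.9900^1 = -0.000190
  k=1: (−1)^2·41.5692/(4)·0.1408^3·0.9900^3 = +0.028136
  k=2: (−1)^3·41.5692/(12)·0.1408^1·0.9900^5 = -0.463863
d^3_{0,-1}(2.8591) = -0.000190 +0.028136 -0.463863 = -0.435916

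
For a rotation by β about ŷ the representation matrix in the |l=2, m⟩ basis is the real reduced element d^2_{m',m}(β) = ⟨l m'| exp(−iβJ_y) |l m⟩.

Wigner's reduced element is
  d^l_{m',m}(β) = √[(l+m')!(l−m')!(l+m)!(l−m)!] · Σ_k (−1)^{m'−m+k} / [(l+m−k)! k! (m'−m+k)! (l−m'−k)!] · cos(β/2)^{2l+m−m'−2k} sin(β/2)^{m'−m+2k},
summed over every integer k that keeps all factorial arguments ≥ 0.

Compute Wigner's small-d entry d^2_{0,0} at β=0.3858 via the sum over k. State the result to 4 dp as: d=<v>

d^2_{0,0}(β=0.3858) via Wigner's sum:
Half-angle: c=0.981452, s=0.191706. N=√(2·2·2·2)=4.000000
The bounds max(0,m−m')=0 and min(l+m,l−m')=2 give 3 terms
  k=0: (−1)^0·4.0000/(4)·0.9815^4·0.1917^0 = +0.927848
  k=1: (−1)^1·4.0000/(1)·0.9815^2·0.1917^2 = -0.141602
  k=2: (−1)^2·4.0000/(4)·0.9815^0·0.1917^4 = +0.001351
d^2_{0,0}(0.3858) = +0.927848 -0.141602 +0.001351 = +0.787597

d=0.7876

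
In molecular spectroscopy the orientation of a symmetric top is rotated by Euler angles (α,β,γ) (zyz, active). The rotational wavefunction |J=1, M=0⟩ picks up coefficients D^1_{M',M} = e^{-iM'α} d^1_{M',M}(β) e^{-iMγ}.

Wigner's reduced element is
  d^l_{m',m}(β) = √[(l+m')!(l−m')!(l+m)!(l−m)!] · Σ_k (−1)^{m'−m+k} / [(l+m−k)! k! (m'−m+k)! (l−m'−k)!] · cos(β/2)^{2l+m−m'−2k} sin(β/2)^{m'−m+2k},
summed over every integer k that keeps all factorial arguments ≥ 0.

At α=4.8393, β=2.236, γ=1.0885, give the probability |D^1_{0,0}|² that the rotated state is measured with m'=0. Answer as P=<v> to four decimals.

P=0.3810

First d^1_{0,0}(β=2.236), then the phase factors e^{-i(0)α} and e^{-i(0)γ}:
With c≡cos(β/2)=0.437482 and s≡sin(β/2)=0.899227, N=[1·1·1·1]^{1/2}=1.000000
k: max(0,(0)−(0))=0 … min(1+(0),1−(0))=1
  k=0: (−1)^0·1.0000/(1)·0.4375^2·0.8992^0 = +0.191390
  k=1: (−1)^1·1.0000/(1)·0.4375^0·0.8992^2 = -0.808610
d^1_{0,0}(2.236) = +0.191390 -0.808610 = -0.617219
|D^1_{0,0}|² = |d^1_{0,0}(β)|² = (-0.617219)² = 0.380960 (the z-rotation phases have unit modulus)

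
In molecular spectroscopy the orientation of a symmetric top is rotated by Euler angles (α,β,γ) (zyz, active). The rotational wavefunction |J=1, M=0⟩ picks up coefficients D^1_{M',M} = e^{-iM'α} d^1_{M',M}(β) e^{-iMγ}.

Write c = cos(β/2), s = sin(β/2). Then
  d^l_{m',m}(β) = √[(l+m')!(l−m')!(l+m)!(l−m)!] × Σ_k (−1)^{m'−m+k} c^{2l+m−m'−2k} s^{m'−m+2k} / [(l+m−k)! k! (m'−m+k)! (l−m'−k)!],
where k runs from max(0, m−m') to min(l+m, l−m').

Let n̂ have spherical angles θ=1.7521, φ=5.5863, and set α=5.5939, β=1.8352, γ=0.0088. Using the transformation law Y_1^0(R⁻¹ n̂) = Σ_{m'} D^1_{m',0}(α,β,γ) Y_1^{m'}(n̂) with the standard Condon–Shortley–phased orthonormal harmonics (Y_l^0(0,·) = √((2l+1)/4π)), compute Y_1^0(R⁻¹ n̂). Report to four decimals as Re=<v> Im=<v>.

Need the full column D^1_{m',0} for m'=−1..1 at α=5.5939, β=1.8352, γ=0.0088.
cos(β/2)=0.607728, sin(β/2)=0.794145
d^1_{-1,0}: single k=1 term ⇒ +0.682534;  D = +0.526712-0.434082i
d^1_{0,0}: k∈[0..1] ⇒ +0.369333 -0.630667 = -0.261334;  D = -0.261334+0.000000i
d^1_{1,0}: single k=0 term ⇒ -0.682534;  D = -0.526712-0.434082i
Y_1^{m'}(θ=1.7521,φ=5.5863) and Σ D·Y over m':
  (+0.5267-0.4341i)·(+0.2606+0.2181i)  (-0.2613+0.0000i)·(-0.0881+0.0000i)  (-0.5267-0.4341i)·(-0.2606+0.2181i)
Y_1^0(R⁻¹ n̂) = +0.486903+0.000000i

Re=0.4869 Im=0.0000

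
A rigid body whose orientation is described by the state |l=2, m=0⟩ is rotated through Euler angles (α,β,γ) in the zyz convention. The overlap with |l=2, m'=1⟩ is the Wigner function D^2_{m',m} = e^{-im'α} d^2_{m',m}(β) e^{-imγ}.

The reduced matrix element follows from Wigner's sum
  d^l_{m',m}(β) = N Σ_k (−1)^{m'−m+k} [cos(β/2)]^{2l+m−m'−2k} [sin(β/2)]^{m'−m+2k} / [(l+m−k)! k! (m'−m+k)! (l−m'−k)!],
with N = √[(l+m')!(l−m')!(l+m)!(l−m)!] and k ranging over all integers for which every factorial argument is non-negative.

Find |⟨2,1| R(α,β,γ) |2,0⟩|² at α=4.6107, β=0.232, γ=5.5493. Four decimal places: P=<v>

Split into d^2_{1,0}(β=0.232) × two z-phases.
With c≡cos(β/2)=0.993280 and s≡sin(β/2)=0.115740, N=[6·1·2·2]^{1/2}=4.898979
k: max(0,(0)−(1))=0 … min(2+(0),2−(1))=1
  k=0: (−1)^1·4.8990/(2)·0.9933^3·0.1157^1 = -0.277827
  k=1: (−1)^2·4.8990/(2)·0.9933^1·0.1157^3 = +0.003772
d^2_{1,0}(0.232) = -0.277827 +0.003772 = -0.274054
|D^2_{1,0}|² = |d^2_{1,0}(β)|² = (-0.274054)² = 0.075106 (the z-rotation phases have unit modulus)

P=0.0751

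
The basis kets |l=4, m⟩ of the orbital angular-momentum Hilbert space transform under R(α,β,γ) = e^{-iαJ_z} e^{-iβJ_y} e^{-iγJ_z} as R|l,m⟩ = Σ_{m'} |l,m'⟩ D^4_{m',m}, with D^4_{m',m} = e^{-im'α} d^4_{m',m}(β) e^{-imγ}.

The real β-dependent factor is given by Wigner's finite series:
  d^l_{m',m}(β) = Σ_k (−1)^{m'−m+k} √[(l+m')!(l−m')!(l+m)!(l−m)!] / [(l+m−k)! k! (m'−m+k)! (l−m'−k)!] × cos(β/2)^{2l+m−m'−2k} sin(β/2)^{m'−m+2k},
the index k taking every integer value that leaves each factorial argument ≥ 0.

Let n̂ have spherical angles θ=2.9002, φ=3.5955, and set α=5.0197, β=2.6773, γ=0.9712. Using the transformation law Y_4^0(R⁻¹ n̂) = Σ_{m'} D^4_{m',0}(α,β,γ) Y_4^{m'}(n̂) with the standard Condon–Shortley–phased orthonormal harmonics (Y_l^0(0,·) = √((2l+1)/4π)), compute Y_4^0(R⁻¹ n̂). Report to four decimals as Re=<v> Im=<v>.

Re=0.0977 Im=0.0000

Need the full column D^4_{m',0} for m'=−4..4 at α=5.0197, β=2.6773, γ=0.9712.
cos(β/2)=0.230067, sin(β/2)=0.973175
d^4_{-4,0}: single k=4 term ⇒ +0.021025;  D = +0.007042+0.019810i
d^4_{-3,0}: k∈[3..4] ⇒ +0.007029 -0.125771 = -0.118742;  D = +0.094610-0.071753i
d^4_{-2,0}: k∈[2..4] ⇒ +0.001332 -0.063573 +0.426554 = +0.364314;  D = -0.297642-0.210082i
d^4_{-1,0}: k∈[1..4] ⇒ +0.000148 -0.015941 +0.285222 -0.850560 = -0.581131;  D = -0.175790+0.553905i
d^4_{0,0}: k∈[0..4] ⇒ +0.000008 -0.002247 +0.090465 -0.719404 +0.804502 = +0.173323;  D = +0.173323+0.000000i
d^4_{1,0}: k∈[0..3] ⇒ -0.000148 +0.015941 -0.285222 +0.850560 = +0.581131;  D = +0.175790+0.553905i
d^4_{2,0}: k∈[0..2] ⇒ +0.001332 -0.063573 +0.426554 = +0.364314;  D = -0.297642+0.210082i
d^4_{3,0}: k∈[0..1] ⇒ -0.007029 +0.125771 = +0.118742;  D = -0.094610-0.071753i
d^4_{4,0}: single k=0 term ⇒ +0.021025;  D = +0.007042-0.019810i
Y_4^{m'}(θ=2.9002,φ=3.5955) and Σ D·Y over m':
  (+0.0070+0.0198i)·(-0.0004-0.0014i)  (+0.0946-0.0718i)·(+0.0034-0.0162i)  (-0.2976-0.2101i)·(+0.0659-0.0844i)  (-0.1758+0.5539i)·(+0.3553-0.1733i)  (+0.1733+0.0000i)·(+0.6166+0.0000i)  (+0.1758+0.5539i)·(-0.3553-0.1733i)  (-0.2976+0.2101i)·(+0.0659+0.0844i)  (-0.0946-0.0718i)·(-0.0034-0.0162i)  (+0.0070-0.0198i)·(-0.0004+0.0014i)
Y_4^0(R⁻¹ n̂) = +0.097678-0.000000i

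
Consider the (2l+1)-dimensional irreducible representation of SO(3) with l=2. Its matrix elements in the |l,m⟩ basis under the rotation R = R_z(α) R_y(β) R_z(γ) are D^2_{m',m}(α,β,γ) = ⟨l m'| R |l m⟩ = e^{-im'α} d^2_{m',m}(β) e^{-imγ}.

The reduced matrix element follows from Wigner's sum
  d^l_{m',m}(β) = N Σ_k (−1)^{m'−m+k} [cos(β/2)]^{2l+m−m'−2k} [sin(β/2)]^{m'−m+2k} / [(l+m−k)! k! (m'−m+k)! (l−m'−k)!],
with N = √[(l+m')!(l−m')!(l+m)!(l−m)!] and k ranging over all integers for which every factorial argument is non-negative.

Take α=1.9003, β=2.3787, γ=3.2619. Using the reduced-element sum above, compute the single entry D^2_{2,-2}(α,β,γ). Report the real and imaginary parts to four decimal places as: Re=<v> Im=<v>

Re=-0.6780 Im=0.3015

D^2_{2,-2}(1.9003,2.3787,3.2619) = e^{-i·2·1.9003}·d^2_{2,-2}(2.3787)·e^{-i·-2·3.2619}. Compute d first:
With c≡cos(β/2)=0.372263 and s≡sin(β/2)=0.928127, N=[24·1·1·24]^{1/2}=24.000000
k∈{0} keeps every argument non-negative
  k=0: (−1)^4·24.0000/(24)·0.3723^0·0.9281^4 = +0.742045
d^2_{2,-2}(2.3787) = +0.742045
Attach z-rotation phases: D = e^{-i(2)(1.9003)}·(+0.742045)·e^{-i(-2)(3.2619)} = -0.678038+0.301487i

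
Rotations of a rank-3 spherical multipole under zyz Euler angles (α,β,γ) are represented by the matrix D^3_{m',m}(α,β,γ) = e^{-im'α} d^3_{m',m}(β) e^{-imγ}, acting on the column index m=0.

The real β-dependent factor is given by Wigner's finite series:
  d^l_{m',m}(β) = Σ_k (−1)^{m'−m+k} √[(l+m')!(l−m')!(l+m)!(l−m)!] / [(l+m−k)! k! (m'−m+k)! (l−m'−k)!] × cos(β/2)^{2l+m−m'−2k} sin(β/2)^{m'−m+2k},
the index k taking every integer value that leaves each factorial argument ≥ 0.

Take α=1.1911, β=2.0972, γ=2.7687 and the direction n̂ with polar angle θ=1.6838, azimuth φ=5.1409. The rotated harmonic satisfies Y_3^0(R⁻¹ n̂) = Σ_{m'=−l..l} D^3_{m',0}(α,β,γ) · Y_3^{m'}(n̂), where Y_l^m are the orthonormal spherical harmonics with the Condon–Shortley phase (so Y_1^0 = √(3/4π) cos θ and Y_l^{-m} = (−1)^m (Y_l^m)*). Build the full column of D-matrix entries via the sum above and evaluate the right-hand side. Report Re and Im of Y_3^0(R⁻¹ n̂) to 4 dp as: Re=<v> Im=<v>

Re=0.3123 Im=0.0000

Need the full column D^3_{m',0} for m'=−3..3 at α=1.1911, β=2.0972, γ=2.7687.
cos(β/2)=0.498785, sin(β/2)=0.866726
d^3_{-3,0}: single k=3 term ⇒ +0.361327;  D = -0.328176-0.151187i
d^3_{-2,0}: k∈[2..3] ⇒ +0.254670 -0.768978 = -0.514309;  D = +0.373005-0.354092i
d^3_{-1,0}: k∈[1..3] ⇒ +0.092691 -0.839648 +0.845109 = +0.098152;  D = +0.036379+0.091162i
d^3_{0,0}: k∈[0..3] ⇒ +0.015399 -0.418465 +1.263561 -0.423926 = +0.436568;  D = +0.436568+0.000000i
d^3_{1,0}: k∈[0..2] ⇒ -0.092691 +0.839648 -0.845109 = -0.098152;  D = -0.036379+0.091162i
d^3_{2,0}: k∈[0..1] ⇒ +0.254670 -0.768978 = -0.514309;  D = +0.373005+0.354092i
d^3_{3,0}: single k=0 term ⇒ -0.361327;  D = +0.328176-0.151187i
Y_3^{m'}(θ=1.6838,φ=5.1409) and Σ D·Y over m':
  (-0.3282-0.1512i)·(-0.3928-0.1152i)  (+0.3730-0.3541i)·(+0.0745-0.0860i)  (+0.0364+0.0912i)·(-0.1249-0.2735i)  (+0.4366+0.0000i)·(+0.1236+0.0000i)  (-0.0364+0.0912i)·(+0.1249-0.2735i)  (+0.3730+0.3541i)·(+0.0745+0.0860i)  (+0.3282-0.1512i)·(+0.3928-0.1152i)
Y_3^0(R⁻¹ n̂) = +0.312341+0.000000i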